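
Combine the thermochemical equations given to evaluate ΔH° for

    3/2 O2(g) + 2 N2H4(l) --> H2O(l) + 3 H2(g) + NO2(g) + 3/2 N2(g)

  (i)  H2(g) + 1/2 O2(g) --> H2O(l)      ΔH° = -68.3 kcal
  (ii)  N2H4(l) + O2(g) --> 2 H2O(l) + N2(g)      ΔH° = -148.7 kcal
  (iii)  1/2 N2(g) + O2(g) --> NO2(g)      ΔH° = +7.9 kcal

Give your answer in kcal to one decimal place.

(i) reversed and × 3 (H2(g) must end up as a product; scale by 3 for the 3 H2(g)): (-3)·(-68.3) = +204.9 kcal
(ii) × 2 (scale by 2 for the 2 N2H4(l)): (2)·(-148.7) = -297.4 kcal
(iii) as written (NO2(g) already on the product side): +7.9 kcal
ΔH° = (+204.9) + (-297.4) + (+7.9) = -84.6 kcal

ΔH° = -84.6 kcal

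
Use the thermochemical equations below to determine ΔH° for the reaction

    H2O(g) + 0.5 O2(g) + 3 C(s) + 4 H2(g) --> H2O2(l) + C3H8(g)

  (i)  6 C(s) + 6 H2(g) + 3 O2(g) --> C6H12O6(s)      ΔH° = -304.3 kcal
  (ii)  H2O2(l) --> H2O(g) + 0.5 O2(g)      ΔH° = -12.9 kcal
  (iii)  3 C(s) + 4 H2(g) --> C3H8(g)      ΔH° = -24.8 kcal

(i): not needed.
(ii) reversed: +12.9 kcal
(iii) as written: -24.8 kcal
Combining the equations, ΔH° = (-1)·(-12.9) + (1)·(-24.8) = -11.9 kcal

ΔH° = -11.9 kcal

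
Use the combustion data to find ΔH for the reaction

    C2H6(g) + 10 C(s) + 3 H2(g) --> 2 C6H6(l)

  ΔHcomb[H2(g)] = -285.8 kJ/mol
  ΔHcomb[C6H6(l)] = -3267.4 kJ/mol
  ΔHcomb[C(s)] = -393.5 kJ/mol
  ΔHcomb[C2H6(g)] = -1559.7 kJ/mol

Using ΔH = Σ nΔHc°(reactants) − Σ nΔHc°(products):
= [1·(-1559.7) + 10·(-393.5) + 3·(-285.8)] − [2·(-3267.4)]
= 182.7 kJ/mol

ΔH = 182.7 kJ/mol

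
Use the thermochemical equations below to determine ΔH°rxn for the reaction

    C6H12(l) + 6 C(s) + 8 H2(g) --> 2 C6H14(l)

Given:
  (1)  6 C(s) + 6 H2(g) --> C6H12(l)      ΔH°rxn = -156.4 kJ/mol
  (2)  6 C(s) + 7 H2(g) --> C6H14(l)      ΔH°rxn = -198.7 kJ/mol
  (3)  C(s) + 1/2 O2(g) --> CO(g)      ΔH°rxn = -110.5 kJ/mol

ΔH°rxn = -241.0 kJ/mol

(1) reversed: +156.4 kJ/mol
(2) × 2: (2)·(-198.7) = -397.4 kJ/mol
(3): not needed.
ΔH°rxn = (+156.4) + (-397.4) = -241.0 kJ/mol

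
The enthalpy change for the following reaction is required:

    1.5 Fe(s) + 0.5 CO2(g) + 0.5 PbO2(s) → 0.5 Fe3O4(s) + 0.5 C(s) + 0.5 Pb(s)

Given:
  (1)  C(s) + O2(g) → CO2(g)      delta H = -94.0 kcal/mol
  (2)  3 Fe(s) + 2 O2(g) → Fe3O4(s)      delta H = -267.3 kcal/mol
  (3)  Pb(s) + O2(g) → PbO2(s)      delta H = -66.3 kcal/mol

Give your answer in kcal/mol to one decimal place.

(1) reversed and × 1/2: (-1/2)·(-94.0) = +47.0 kcal/mol
(2) × 1/2: (1/2)·(-267.3) = -133.65 kcal/mol
(3) reversed and × 1/2: (-1/2)·(-66.3) = +33.15 kcal/mol
Combining the equations, delta H = (+47.0) + (-133.65) + (+33.15) = -53.5 kcal/mol

delta H = -53.5 kcal/mol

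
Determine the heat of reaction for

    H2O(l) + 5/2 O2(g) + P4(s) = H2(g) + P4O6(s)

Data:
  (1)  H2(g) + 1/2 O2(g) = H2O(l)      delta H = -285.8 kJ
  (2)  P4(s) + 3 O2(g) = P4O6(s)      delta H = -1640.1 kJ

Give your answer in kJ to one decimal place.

delta H = -1354.3 kJ

(1) reversed (H2O(l) must end up as a reactant): +285.8 kJ
(2) as written (P4O6(s) already on the product side): -1640.1 kJ
Since enthalpy is a state function, delta H = (+285.8) + (-1640.1) = -1354.3 kJ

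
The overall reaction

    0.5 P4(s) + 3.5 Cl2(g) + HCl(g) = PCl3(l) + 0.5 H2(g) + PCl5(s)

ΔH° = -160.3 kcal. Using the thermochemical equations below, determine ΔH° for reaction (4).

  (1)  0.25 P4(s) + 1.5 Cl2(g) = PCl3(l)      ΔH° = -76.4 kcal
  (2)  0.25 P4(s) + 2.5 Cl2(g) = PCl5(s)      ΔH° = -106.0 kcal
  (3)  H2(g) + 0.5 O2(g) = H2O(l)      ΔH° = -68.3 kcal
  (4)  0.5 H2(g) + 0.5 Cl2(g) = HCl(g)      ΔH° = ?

(1) as written: -76.4 kcal
(2) as written: -106.0 kcal
(3): not needed.
(4) reversed: contributes −x
-160.3 = (-76.4) + (-106.0) − x
x = (-160.3 − (-182.4)) / (-1) = -22.1 kcal

ΔH° = -22.1 kcal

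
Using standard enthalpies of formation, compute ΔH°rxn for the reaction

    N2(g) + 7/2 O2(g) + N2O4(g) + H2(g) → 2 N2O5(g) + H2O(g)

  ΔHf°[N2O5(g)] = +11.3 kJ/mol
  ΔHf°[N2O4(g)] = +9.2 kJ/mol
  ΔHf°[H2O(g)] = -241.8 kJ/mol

Products: 2·(+11.3) + 1·(-241.8) = -219.2
Reactants: 1·(+0.0) + 7/2·(+0.0) + 1·(+9.2) + 1·(+0.0) = +9.2
ΔH°rxn = (-219.2) − (+9.2) = -228.4 kJ/mol

ΔH°rxn = -228.4 kJ/mol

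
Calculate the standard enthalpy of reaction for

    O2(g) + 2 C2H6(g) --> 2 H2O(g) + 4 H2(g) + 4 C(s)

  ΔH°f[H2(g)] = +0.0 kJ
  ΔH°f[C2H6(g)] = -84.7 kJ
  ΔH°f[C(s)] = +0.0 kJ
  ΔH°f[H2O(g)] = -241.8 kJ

Products: 2·(-241.8) + 4·(+0.0) + 4·(+0.0) = -483.6
Reactants: 1·(+0.0) + 2·(-84.7) = -169.4
ΔH_rxn = (-483.6) − (-169.4) = -314.2 kJ

ΔH_rxn = -314.2 kJ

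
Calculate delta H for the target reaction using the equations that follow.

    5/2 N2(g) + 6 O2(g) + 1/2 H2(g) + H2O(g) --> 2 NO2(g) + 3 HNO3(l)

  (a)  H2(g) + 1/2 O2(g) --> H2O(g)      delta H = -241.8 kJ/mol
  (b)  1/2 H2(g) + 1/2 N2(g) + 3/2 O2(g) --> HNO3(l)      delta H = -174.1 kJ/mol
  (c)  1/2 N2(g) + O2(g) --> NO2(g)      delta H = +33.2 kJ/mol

(a) reversed: +241.8 kJ/mol
(b) × 3: (3)·(-174.1) = -522.3 kJ/mol
(c) × 2: (2)·(+33.2) = +66.4 kJ/mol
delta H = (+241.8) + (-522.3) + (+66.4) = -214.1 kJ/mol

delta H = -214.1 kJ/mol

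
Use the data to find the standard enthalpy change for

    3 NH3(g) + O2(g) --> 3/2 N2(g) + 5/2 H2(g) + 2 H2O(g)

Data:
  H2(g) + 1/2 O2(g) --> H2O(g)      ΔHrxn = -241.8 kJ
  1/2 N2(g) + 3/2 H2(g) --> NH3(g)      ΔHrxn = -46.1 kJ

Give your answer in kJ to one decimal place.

equation 1 × 2 (×2 to match 2 H2O(g) in the target): (2)·(-241.8) = -483.6 kJ
equation 2 reversed and × 3 (reverse to put NH3(g) on the reactant side; scale by 3 for the 3 NH3(g)): (-3)·(-46.1) = +138.3 kJ
ΔHrxn = (-483.6) + (+138.3) = -345.3 kJ

ΔHrxn = -345.3 kJ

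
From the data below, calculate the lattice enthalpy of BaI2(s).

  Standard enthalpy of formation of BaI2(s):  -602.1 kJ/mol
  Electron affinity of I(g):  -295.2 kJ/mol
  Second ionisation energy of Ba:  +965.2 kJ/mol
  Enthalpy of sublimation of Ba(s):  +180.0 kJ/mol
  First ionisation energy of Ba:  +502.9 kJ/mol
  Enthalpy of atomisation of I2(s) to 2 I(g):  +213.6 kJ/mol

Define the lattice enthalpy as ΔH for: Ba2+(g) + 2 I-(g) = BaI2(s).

ΔHf° = 1·ΔHsub + 1·(ΣIE) + 1·D(I2) + 2·EA + U
-602.1 = 1·(+180.0) + 1·(+1468.1) + 1·(+213.6) + 2·(-295.2) + U
U = -602.1 − (+1271.3) = -1873.4 kJ/mol

U = -1873.4 kJ/mol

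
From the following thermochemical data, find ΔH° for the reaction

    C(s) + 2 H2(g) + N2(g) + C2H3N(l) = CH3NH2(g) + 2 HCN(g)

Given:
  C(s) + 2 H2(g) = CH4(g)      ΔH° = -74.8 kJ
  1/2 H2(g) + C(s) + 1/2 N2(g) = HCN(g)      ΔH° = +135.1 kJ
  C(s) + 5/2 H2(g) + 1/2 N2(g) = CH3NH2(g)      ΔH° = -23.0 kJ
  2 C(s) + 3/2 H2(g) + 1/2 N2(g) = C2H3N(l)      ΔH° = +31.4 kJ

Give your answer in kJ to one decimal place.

equation 1: not needed (CH4(g) appears nowhere else).
equation 2 × 2 (×2 to match 2 HCN(g) in the target): (2)·(+135.1) = +270.2 kJ
equation 3 as written (CH3NH2(g) already on the product side): -23.0 kJ
equation 4 reversed (reverse to put C2H3N(l) on the reactant side): -31.4 kJ
By Hess's law, ΔH° = (+270.2) + (-23.0) + (-31.4) = 215.8 kJ

ΔH° = 215.8 kJ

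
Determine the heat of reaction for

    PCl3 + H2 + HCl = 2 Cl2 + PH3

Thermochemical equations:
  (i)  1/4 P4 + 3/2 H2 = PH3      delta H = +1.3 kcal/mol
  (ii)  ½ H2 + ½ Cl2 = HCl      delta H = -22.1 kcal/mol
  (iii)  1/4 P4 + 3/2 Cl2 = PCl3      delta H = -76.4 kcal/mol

(i) as written (PH3 already on the product side): +1.3 kcal/mol
(ii) reversed (reverse to put HCl on the reactant side): +22.1 kcal/mol
(iii) reversed (reverse to put PCl3 on the reactant side): +76.4 kcal/mol
Combining the equations, delta H = (1)·(+1.3) + (-1)·(-22.1) + (-1)·(-76.4) = 99.8 kcal/mol

delta H = 99.8 kcal/mol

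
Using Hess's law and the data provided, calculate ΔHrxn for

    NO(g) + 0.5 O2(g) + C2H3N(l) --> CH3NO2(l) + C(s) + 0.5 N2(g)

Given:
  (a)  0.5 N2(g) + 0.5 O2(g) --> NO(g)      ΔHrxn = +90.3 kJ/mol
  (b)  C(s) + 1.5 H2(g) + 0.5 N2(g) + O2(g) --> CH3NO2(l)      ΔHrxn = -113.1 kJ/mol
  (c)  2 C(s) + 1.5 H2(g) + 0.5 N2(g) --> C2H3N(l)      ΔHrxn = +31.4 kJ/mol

ΔHrxn = -234.8 kJ/mol

(a) reversed (NO(g) must end up as a reactant): -90.3 kJ/mol
(b) as written (CH3NO2(l) already on the product side): -113.1 kJ/mol
(c) reversed (reverse to put C2H3N(l) on the reactant side): -31.4 kJ/mol
Summing the manipulated equations, ΔHrxn = (-1)·(+90.3) + (1)·(-113.1) + (-1)·(+31.4) = -234.8 kJ/mol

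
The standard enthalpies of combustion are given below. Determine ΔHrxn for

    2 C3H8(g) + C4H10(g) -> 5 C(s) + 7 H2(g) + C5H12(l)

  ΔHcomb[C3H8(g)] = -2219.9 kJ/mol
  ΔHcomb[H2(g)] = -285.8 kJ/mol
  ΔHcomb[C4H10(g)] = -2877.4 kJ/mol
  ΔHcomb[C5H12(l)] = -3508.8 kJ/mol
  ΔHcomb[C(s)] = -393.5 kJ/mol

ΔHrxn = 159.7 kJ/mol

With combustion enthalpies, reactants minus products:
= [2·(-2219.9) + 1·(-2877.4)] − [5·(-393.5) + 7·(-285.8) + 1·(-3508.8)]
= 159.7 kJ/mol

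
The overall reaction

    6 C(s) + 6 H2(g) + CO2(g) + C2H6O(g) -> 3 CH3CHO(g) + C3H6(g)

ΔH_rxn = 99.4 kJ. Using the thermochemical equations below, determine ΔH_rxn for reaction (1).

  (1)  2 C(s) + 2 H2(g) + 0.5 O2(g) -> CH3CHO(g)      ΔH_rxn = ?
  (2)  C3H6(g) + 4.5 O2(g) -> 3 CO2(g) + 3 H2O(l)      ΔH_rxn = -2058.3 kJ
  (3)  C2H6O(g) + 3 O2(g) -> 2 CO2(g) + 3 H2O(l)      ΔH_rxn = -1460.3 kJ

ΔH_rxn = -166.2 kJ

(1) × 3: contributes 3·x
(2) reversed: +2058.3 kJ
(3) as written: -1460.3 kJ
+99.4 = (+2058.3) + (-1460.3) + 3·x
x = (+99.4 − (+598.0)) / (3) = -166.2 kJ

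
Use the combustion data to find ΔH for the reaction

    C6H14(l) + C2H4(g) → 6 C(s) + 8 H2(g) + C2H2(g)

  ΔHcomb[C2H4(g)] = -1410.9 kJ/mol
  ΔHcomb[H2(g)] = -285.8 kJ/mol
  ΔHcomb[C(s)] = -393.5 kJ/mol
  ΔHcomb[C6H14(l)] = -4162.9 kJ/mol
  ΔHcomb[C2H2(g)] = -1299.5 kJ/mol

Using ΔH = Σ nΔHc°(reactants) − Σ nΔHc°(products):
= [1·(-4162.9) + 1·(-1410.9)] − [6·(-393.5) + 8·(-285.8) + 1·(-1299.5)]
= 373.1 kJ/mol

ΔH = 373.1 kJ/mol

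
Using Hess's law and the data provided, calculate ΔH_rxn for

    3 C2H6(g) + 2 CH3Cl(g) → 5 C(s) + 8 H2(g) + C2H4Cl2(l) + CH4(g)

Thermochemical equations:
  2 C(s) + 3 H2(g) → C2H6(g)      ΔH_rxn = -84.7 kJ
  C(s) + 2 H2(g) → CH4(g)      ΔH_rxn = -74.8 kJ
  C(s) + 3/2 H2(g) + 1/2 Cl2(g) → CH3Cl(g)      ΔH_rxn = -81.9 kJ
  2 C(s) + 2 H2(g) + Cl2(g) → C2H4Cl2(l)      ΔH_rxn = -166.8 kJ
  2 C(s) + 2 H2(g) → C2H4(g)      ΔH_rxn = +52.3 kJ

ΔH_rxn = 176.3 kJ

equation 1 reversed and × 3: (-3)·(-84.7) = +254.1 kJ
equation 2 as written: -74.8 kJ
equation 3 reversed and × 2: (-2)·(-81.9) = +163.8 kJ
equation 4 as written: -166.8 kJ
equation 5: not needed.
Combining the equations, ΔH_rxn = (+254.1) + (-74.8) + (+163.8) + (-166.8) = 176.3 kJ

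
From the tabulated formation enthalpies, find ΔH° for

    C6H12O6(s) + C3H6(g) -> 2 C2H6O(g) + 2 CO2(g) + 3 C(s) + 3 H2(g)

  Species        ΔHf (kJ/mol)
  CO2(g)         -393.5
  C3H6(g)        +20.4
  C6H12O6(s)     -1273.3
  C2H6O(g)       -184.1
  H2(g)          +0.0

ΔH° = 97.7 kJ/mol

Products: 2·(-184.1) + 2·(-393.5) + 3·(+0.0) + 3·(+0.0) = -1155.2
Reactants: 1·(-1273.3) + 1·(+20.4) = -1252.9
ΔH° = (-1155.2) − (-1252.9) = 97.7 kJ/mol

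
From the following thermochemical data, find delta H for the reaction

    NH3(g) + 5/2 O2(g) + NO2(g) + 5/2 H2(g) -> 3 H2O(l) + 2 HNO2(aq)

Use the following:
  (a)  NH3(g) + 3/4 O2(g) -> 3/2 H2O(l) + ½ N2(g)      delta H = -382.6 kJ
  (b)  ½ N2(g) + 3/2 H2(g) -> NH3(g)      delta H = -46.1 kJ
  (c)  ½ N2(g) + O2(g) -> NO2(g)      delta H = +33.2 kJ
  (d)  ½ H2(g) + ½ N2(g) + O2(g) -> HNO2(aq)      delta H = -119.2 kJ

delta H = -1082.9 kJ

(a) × 2: (2)·(-382.6) = -765.2 kJ
(b) as written: -46.1 kJ
(c) reversed: -33.2 kJ
(d) × 2: (2)·(-119.2) = -238.4 kJ
Combining the equations, delta H = (-765.2) + (-46.1) + (-33.2) + (-238.4) = -1082.9 kJ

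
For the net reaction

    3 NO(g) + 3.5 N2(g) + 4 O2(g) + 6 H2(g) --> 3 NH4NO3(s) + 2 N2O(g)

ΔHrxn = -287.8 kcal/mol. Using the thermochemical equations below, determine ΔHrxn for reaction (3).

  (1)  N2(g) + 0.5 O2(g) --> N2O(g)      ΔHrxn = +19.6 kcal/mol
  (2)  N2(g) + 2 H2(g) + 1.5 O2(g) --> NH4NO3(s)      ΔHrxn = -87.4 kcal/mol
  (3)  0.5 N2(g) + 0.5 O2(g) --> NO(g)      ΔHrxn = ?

ΔHrxn = 21.6 kcal/mol

(1) × 2 (×2 to match 2 N2O(g) in the target): (2)·(+19.6) = +39.2 kcal/mol
(2) × 3 (scale by 3 for the 3 NH4NO3(s)): (3)·(-87.4) = -262.2 kcal/mol
(3) reversed and × 3 (reverse to put NO(g) on the reactant side; scale by 3 for the 3 NO(g)): contributes −3·x
-287.8 = (+39.2) + (-262.2) − 3·x
x = (-287.8 − (-223.0)) / (-3) = 21.6 kcal/mol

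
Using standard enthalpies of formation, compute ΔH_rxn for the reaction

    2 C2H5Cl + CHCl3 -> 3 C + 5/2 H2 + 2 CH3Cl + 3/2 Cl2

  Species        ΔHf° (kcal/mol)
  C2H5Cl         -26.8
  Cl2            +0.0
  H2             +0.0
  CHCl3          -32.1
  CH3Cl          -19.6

ΔH_rxn = 46.5 kcal/mol

ΔH°rxn = Σ nΔHf°(products) − Σ nΔHf°(reactants).
Products: 3·(+0.0) + 5/2·(+0.0) + 2·(-19.6) + 3/2·(+0.0) = -39.2
Reactants: 2·(-26.8) + 1·(-32.1) = -85.7
ΔH_rxn = (-39.2) − (-85.7) = 46.5 kcal/mol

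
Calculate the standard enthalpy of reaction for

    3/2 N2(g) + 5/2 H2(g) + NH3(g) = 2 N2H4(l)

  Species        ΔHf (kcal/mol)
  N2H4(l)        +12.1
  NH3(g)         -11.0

Products: 2·(+12.1) = +24.2
Reactants: 3/2·(+0.0) + 5/2·(+0.0) + 1·(-11.0) = -11.0
ΔH°rxn = (+24.2) − (-11.0) = 35.2 kcal/mol

ΔH°rxn = 35.2 kcal/mol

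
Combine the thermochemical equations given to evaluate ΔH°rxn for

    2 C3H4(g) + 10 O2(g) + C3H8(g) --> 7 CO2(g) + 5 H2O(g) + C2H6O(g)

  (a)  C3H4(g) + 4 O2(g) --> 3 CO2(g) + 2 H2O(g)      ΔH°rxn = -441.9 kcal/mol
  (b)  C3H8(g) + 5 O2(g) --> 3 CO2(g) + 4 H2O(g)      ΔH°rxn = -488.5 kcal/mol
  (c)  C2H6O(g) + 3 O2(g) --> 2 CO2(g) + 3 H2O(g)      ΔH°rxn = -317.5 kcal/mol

ΔH°rxn = -1054.8 kcal/mol

(a) × 2 (×2 to match 2 C3H4(g) in the target): (2)·(-441.9) = -883.8 kcal/mol
(b) as written (C3H8(g) already on the reactant side): -488.5 kcal/mol
(c) reversed (reverse to put C2H6O(g) on the product side): +317.5 kcal/mol
Combining the equations, ΔH°rxn = (2)·(-441.9) + (1)·(-488.5) + (-1)·(-317.5) = -1054.8 kcal/mol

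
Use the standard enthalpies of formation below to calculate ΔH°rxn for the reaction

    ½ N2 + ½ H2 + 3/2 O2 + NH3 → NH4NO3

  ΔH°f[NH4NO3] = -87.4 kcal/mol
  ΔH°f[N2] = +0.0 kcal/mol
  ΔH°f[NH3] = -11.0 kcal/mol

ΔH°rxn = -76.4 kcal/mol

Products: 1·(-87.4) = -87.4
Reactants: 1/2·(+0.0) + 1/2·(+0.0) + 3/2·(+0.0) + 1·(-11.0) = -11.0
ΔH°rxn = (-87.4) − (-11.0) = -76.4 kcal/mol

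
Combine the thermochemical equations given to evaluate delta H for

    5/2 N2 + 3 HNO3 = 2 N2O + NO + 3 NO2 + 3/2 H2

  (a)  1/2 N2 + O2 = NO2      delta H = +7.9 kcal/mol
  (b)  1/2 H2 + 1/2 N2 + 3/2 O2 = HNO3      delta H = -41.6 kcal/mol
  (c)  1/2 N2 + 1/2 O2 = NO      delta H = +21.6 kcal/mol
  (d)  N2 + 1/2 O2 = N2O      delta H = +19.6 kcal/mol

delta H = 209.3 kcal/mol

(a) × 3 (×3 to match 3 NO2 in the target): (3)·(+7.9) = +23.7 kcal/mol
(b) reversed and × 3 (HNO3 must end up as a reactant; scale by 3 for the 3 HNO3): (-3)·(-41.6) = +124.8 kcal/mol
(c) as written (NO already on the product side): +21.6 kcal/mol
(d) × 2 (×2 to match 2 N2O in the target): (2)·(+19.6) = +39.2 kcal/mol
Summing the manipulated equations, delta H = (3)·(+7.9) + (-3)·(-41.6) + (1)·(+21.6) + (2)·(+19.6) = 209.3 kcal/mol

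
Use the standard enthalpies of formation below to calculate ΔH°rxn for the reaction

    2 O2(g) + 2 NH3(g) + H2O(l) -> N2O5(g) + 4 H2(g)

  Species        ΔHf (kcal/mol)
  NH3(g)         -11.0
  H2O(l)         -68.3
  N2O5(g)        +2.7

Products: 1·(+2.7) + 4·(+0.0) = +2.7
Reactants: 2·(+0.0) + 2·(-11.0) + 1·(-68.3) = -90.3
ΔH°rxn = (+2.7) − (-90.3) = 93.0 kcal/mol

ΔH°rxn = 93.0 kcal/mol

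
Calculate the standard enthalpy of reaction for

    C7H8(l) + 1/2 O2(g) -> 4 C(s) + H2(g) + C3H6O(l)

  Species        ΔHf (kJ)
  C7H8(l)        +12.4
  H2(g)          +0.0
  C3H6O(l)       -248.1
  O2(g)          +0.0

Products: 4·(+0.0) + 1·(+0.0) + 1·(-248.1) = -248.1
Reactants: 1·(+12.4) + 1/2·(+0.0) = +12.4
ΔH°rxn = (-248.1) − (+12.4) = -260.5 kJ

ΔH°rxn = -260.5 kJ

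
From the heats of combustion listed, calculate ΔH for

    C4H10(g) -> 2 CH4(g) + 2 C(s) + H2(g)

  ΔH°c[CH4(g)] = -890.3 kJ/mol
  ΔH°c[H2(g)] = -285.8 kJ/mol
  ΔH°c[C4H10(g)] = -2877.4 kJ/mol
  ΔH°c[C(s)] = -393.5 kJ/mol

Using ΔH = Σ nΔHc°(reactants) − Σ nΔHc°(products):
= [1·(-2877.4)] − [2·(-890.3) + 2·(-393.5) + 1·(-285.8)]
= -24.0 kJ/mol

ΔH = -24.0 kJ/mol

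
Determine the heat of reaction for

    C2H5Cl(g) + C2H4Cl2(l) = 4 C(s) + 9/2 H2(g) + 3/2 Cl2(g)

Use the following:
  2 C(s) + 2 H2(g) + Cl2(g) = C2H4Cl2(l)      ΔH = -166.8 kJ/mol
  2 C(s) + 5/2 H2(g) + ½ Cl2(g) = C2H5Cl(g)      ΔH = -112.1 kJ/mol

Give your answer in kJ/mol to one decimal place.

ΔH = 278.9 kJ/mol

equation 1 reversed: +166.8 kJ/mol
equation 2 reversed: +112.1 kJ/mol
ΔH = (+166.8) + (+112.1) = 278.9 kJ/mol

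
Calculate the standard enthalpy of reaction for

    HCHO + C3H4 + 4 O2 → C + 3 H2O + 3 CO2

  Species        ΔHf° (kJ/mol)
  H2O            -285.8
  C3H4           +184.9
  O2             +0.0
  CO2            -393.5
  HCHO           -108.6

Products: 1·(+0.0) + 3·(-285.8) + 3·(-393.5) = -2037.9
Reactants: 1·(-108.6) + 1·(+184.9) + 4·(+0.0) = +76.3
ΔHrxn = (-2037.9) − (+76.3) = -2114.2 kJ/mol

ΔHrxn = -2114.2 kJ/mol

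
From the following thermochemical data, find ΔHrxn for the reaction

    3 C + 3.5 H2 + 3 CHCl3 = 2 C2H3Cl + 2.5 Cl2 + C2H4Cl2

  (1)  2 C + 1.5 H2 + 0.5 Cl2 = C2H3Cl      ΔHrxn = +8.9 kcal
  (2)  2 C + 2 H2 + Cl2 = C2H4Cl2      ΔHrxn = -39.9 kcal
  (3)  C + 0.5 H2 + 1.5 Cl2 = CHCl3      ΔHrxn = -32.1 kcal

ΔHrxn = 74.2 kcal

(1) × 2 (scale by 2 for the 2 C2H3Cl): (2)·(+8.9) = +17.8 kcal
(2) as written (C2H4Cl2 already on the product side): -39.9 kcal
(3) reversed and × 3 (CHCl3 must end up as a reactant; scale by 3 for the 3 CHCl3): (-3)·(-32.1) = +96.3 kcal
Summing the manipulated equations, ΔHrxn = (2)·(+8.9) + (1)·(-39.9) + (-3)·(-32.1) = 74.2 kcal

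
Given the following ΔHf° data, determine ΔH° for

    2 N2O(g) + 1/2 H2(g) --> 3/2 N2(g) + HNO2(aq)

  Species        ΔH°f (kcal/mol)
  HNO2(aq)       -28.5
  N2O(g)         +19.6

ΔH° = -67.7 kcal/mol

ΔH°rxn = Σ nΔHf°(products) − Σ nΔHf°(reactants).
Products: 3/2·(+0.0) + 1·(-28.5) = -28.5
Reactants: 2·(+19.6) + 1/2·(+0.0) = +39.2
ΔH° = (-28.5) − (+39.2) = -67.7 kcal/mol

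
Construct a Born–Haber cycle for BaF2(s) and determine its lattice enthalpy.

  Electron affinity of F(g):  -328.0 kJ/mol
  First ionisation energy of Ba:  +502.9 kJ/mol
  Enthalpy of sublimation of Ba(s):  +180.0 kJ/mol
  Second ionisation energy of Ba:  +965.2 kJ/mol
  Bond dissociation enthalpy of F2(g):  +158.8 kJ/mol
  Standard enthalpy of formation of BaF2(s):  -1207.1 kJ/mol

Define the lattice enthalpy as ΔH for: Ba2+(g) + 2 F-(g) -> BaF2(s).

ΔHf° = 1·ΔHsub + 1·(ΣIE) + 1·D(F2) + 2·EA + U
-1207.1 = 1·(+180.0) + 1·(+1468.1) + 1·(+158.8) + 2·(-328.0) + U
U = -1207.1 − (+1150.9) = -2358.0 kJ/mol

U = -2358.0 kJ/mol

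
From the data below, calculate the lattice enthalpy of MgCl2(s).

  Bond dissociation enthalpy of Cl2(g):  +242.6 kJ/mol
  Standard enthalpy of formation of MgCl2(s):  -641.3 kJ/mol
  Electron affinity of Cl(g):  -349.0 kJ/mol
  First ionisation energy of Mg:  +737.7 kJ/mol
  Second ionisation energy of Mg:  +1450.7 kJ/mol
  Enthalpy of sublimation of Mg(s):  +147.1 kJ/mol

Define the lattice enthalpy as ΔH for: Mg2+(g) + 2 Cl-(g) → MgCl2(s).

U = -2521.4 kJ/mol

ΔHf° = 1·ΔHsub + 1·(ΣIE) + 1·D(Cl2) + 2·EA + U
-641.3 = 1·(+147.1) + 1·(+2188.4) + 1·(+242.6) + 2·(-349.0) + U
U = -641.3 − (+1880.1) = -2521.4 kJ/mol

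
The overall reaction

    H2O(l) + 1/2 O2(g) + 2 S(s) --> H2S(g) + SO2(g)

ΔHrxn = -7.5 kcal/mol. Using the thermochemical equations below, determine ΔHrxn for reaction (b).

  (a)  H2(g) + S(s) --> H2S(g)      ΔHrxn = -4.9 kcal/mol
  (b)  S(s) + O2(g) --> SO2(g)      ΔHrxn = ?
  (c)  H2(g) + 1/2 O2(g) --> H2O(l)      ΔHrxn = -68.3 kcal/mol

(a) as written: -4.9 kcal/mol
(b) as written: contributes x
(c) reversed: +68.3 kcal/mol
-7.5 = (-4.9) + (+68.3) + x
x = (-7.5 − (+63.4)) / (1) = -70.9 kcal/mol

ΔHrxn = -70.9 kcal/mol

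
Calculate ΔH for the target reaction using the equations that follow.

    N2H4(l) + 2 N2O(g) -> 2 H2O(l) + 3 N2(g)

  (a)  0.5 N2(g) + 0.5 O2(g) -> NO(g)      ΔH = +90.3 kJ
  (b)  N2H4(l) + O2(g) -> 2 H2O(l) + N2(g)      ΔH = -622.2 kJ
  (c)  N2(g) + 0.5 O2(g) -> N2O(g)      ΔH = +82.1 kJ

(a): not needed.
(b) as written: -622.2 kJ
(c) reversed and × 2: (-2)·(+82.1) = -164.2 kJ
Since enthalpy is a state function, ΔH = (1)·(-622.2) + (-2)·(+82.1) = -786.4 kJ

ΔH = -786.4 kJ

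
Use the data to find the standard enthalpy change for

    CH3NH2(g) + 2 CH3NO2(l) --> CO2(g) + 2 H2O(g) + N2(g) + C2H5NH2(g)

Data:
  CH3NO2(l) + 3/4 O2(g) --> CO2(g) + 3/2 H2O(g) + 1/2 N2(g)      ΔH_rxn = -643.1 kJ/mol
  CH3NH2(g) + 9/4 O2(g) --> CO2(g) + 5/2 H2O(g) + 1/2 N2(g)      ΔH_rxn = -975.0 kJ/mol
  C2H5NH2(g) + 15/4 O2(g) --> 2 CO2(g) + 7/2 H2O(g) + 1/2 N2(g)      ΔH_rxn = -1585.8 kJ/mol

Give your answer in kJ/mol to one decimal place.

ΔH_rxn = -675.4 kJ/mol

equation 1 × 2: (2)·(-643.1) = -1286.2 kJ/mol
equation 2 as written: -975.0 kJ/mol
equation 3 reversed: +1585.8 kJ/mol
ΔH_rxn = (2)·(-643.1) + (1)·(-975.0) + (-1)·(-1585.8) = -675.4 kJ/mol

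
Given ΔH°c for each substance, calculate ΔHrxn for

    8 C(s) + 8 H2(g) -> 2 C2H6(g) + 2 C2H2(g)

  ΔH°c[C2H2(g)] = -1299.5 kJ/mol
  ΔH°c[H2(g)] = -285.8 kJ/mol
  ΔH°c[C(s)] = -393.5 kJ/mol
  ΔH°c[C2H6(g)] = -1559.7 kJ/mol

With combustion enthalpies, reactants minus products:
= [8·(-393.5) + 8·(-285.8)] − [2·(-1559.7) + 2·(-1299.5)]
= 284.0 kJ/mol

ΔHrxn = 284.0 kJ/mol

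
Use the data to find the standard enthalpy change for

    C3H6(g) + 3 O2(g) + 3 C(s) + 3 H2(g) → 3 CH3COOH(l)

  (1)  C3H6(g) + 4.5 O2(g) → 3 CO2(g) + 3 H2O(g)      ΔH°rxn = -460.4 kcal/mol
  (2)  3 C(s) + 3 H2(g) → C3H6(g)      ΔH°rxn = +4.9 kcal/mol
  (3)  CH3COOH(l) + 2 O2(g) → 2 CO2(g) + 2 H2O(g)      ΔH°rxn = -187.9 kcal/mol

(1) × 2: (2)·(-460.4) = -920.8 kcal/mol
(2) as written (C(s) already on the reactant side): +4.9 kcal/mol
(3) reversed and × 3 (CH3COOH(l) must end up as a product; ×3 to match 3 CH3COOH(l) in the target): (-3)·(-187.9) = +563.7 kcal/mol
By Hess's law, ΔH°rxn = (2)·(-460.4) + (1)·(+4.9) + (-3)·(-187.9) = -352.2 kcal/mol

ΔH°rxn = -352.2 kcal/mol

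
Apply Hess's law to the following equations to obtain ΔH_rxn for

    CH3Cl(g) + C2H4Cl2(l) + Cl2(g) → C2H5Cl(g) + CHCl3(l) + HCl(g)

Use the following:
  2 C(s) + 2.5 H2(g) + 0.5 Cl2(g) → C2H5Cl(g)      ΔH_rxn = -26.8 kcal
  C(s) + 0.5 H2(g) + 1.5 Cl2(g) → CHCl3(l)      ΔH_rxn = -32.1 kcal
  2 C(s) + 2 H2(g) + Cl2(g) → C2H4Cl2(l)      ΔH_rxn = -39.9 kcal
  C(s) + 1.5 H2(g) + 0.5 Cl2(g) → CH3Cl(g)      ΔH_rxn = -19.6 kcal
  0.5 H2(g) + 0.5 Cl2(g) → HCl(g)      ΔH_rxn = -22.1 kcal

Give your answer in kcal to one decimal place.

ΔH_rxn = -21.5 kcal

equation 1 as written: -26.8 kcal
equation 2 as written: -32.1 kcal
equation 3 reversed: +39.9 kcal
equation 4 reversed: +19.6 kcal
equation 5 as written: -22.1 kcal
Since enthalpy is a state function, ΔH_rxn = (1)·(-26.8) + (1)·(-32.1) + (-1)·(-39.9) + (-1)·(-19.6) + (1)·(-22.1) = -21.5 kcal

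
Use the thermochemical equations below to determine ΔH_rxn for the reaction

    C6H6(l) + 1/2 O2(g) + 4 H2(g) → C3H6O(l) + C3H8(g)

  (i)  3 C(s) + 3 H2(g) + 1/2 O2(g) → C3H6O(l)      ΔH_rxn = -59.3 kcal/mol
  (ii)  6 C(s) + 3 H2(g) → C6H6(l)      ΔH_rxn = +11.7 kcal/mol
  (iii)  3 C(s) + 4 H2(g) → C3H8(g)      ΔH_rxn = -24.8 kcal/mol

ΔH_rxn = -95.8 kcal/mol

(i) as written: -59.3 kcal/mol
(ii) reversed: -11.7 kcal/mol
(iii) as written: -24.8 kcal/mol
ΔH_rxn = (-59.3) + (-11.7) + (-24.8) = -95.8 kcal/mol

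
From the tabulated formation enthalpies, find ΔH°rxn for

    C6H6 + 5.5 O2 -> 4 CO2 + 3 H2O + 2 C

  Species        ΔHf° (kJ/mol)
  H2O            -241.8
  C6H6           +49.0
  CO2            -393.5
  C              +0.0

ΔH°rxn = -2348.4 kJ/mol

ΔH°rxn = Σ nΔHf°(products) − Σ nΔHf°(reactants).
Products: 4·(-393.5) + 3·(-241.8) + 2·(+0.0) = -2299.4
Reactants: 1·(+49.0) + 11/2·(+0.0) = +49.0
ΔH°rxn = (-2299.4) − (+49.0) = -2348.4 kJ/mol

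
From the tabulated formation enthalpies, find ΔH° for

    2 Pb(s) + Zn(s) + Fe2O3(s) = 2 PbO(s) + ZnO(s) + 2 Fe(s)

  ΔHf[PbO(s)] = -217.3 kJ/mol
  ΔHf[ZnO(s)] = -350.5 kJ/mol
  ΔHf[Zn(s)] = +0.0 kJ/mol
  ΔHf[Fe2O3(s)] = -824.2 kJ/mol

ΔH°rxn = Σ nΔHf°(products) − Σ nΔHf°(reactants).
Products: 2·(-217.3) + 1·(-350.5) + 2·(+0.0) = -785.1
Reactants: 2·(+0.0) + 1·(+0.0) + 1·(-824.2) = -824.2
ΔH° = (-785.1) − (-824.2) = 39.1 kJ/mol

ΔH° = 39.1 kJ/mol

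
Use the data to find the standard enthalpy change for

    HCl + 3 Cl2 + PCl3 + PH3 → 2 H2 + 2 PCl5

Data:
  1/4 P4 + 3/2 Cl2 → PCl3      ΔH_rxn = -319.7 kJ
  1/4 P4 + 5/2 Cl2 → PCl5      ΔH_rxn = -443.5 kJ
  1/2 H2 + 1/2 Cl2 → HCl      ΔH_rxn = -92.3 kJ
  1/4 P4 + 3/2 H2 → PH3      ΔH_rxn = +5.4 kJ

ΔH_rxn = -480.4 kJ

equation 1 reversed (reverse to put PCl3 on the reactant side): +319.7 kJ
equation 2 × 2 (×2 to match 2 PCl5 in the target): (2)·(-443.5) = -887.0 kJ
equation 3 reversed (HCl must end up as a reactant): +92.3 kJ
equation 4 reversed (PH3 must end up as a reactant): -5.4 kJ
By Hess's law, ΔH_rxn = (-1)·(-319.7) + (2)·(-443.5) + (-1)·(-92.3) + (-1)·(+5.4) = -480.4 kJ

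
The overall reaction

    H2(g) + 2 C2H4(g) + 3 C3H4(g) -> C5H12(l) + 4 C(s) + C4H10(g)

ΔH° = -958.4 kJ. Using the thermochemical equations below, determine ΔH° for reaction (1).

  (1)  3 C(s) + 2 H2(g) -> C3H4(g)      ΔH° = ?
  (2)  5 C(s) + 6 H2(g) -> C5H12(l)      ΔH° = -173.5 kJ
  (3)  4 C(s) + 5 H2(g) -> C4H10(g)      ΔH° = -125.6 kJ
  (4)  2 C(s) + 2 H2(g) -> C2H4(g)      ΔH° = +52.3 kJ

ΔH° = 184.9 kJ

(1) reversed and × 3 (reverse to put C3H4(g) on the reactant side; scale by 3 for the 3 C3H4(g)): contributes −3·x
(2) as written (C5H12(l) already on the product side): -173.5 kJ
(3) as written (C4H10(g) already on the product side): -125.6 kJ
(4) reversed and × 2 (C2H4(g) must end up as a reactant; ×2 to match 2 C2H4(g) in the target): (-2)·(+52.3) = -104.6 kJ
-958.4 = (-173.5) + (-125.6) + (-104.6) − 3·x
x = (-958.4 − (-403.7)) / (-3) = 184.9 kJ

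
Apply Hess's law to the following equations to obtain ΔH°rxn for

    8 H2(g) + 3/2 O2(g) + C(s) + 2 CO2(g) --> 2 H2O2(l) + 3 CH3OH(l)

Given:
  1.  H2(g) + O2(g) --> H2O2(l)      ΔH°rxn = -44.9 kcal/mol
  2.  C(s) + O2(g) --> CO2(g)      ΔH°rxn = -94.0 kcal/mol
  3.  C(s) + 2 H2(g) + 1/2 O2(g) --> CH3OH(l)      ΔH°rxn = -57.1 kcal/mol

ΔH°rxn = -73.1 kcal/mol

eq. 1 × 2 (scale by 2 for the 2 H2O2(l)): (2)·(-44.9) = -89.8 kcal/mol
eq. 2 reversed and × 2 (reverse to put CO2(g) on the reactant side; scale by 2 for the 2 CO2(g)): (-2)·(-94.0) = +188.0 kcal/mol
eq. 3 × 3 (scale by 3 for the 3 CH3OH(l)): (3)·(-57.1) = -171.3 kcal/mol
ΔH°rxn = (-89.8) + (+188.0) + (-171.3) = -73.1 kcal/mol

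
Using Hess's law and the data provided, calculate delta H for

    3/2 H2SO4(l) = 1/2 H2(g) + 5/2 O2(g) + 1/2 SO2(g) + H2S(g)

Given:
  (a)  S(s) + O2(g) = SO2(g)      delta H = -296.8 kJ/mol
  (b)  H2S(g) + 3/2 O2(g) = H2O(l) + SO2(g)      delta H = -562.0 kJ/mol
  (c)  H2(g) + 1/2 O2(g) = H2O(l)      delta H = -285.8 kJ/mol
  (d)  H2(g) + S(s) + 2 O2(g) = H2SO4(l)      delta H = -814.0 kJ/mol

delta H = 1052.0 kJ/mol

(a) × 3/2: (3/2)·(-296.8) = -445.2 kJ/mol
(b) reversed (H2S(g) must end up as a product): +562.0 kJ/mol
(c) as written: -285.8 kJ/mol
(d) reversed and × 3/2 (H2SO4(l) must end up as a reactant; ×3/2 to match 3/2 H2SO4(l) in the target): (-3/2)·(-814.0) = +1221.0 kJ/mol
delta H = (3/2)·(-296.8) + (-1)·(-562.0) + (1)·(-285.8) + (-3/2)·(-814.0) = 1052.0 kJ/mol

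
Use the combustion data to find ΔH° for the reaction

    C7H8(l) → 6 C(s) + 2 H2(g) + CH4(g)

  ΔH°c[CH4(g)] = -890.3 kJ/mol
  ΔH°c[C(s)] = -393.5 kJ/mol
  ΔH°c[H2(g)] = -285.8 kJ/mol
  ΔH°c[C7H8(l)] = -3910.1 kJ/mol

ΔH° = -87.2 kJ/mol

Using ΔH = Σ nΔHc°(reactants) − Σ nΔHc°(products):
= [1·(-3910.1)] − [6·(-393.5) + 2·(-285.8) + 1·(-890.3)]
= -87.2 kJ/mol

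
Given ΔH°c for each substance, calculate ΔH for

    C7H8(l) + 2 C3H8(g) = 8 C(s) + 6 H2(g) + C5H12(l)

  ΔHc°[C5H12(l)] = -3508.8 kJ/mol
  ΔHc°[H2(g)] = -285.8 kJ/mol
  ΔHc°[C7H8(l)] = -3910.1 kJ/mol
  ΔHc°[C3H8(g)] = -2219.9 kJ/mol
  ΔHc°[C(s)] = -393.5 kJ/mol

With combustion enthalpies, reactants minus products:
= [1·(-3910.1) + 2·(-2219.9)] − [8·(-393.5) + 6·(-285.8) + 1·(-3508.8)]
= 21.7 kJ/mol

ΔH = 21.7 kJ/mol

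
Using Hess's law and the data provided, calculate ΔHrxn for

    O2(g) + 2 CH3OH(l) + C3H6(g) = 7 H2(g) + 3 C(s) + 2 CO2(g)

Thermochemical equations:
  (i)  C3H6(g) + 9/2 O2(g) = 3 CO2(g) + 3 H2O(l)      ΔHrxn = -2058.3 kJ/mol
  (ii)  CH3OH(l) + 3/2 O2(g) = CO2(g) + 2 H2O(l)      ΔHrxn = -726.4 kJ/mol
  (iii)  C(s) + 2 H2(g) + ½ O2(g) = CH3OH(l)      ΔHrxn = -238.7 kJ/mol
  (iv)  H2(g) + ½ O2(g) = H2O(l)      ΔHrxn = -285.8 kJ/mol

ΔHrxn = -330.0 kJ/mol

(i) as written (C3H6(g) already on the reactant side): -2058.3 kJ/mol
(ii) reversed: +726.4 kJ/mol
(iii) reversed and × 3 (C(s) must end up as a product; scale by 3 for the 3 C(s)): (-3)·(-238.7) = +716.1 kJ/mol
(iv) reversed: +285.8 kJ/mol
By Hess's law, ΔHrxn = (1)·(-2058.3) + (-1)·(-726.4) + (-3)·(-238.7) + (-1)·(-285.8) = -330.0 kJ/mol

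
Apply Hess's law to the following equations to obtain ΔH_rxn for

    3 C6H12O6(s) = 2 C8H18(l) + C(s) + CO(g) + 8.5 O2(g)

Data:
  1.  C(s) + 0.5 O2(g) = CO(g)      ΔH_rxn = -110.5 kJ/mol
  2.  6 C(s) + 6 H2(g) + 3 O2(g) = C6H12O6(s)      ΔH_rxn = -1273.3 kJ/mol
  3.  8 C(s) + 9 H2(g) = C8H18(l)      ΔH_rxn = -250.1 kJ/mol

eq. 1 as written (CO(g) already on the product side): -110.5 kJ/mol
eq. 2 reversed and × 3 (reverse to put C6H12O6(s) on the reactant side; ×3 to match 3 C6H12O6(s) in the target): (-3)·(-1273.3) = +3819.9 kJ/mol
eq. 3 × 2 (×2 to match 2 C8H18(l) in the target): (2)·(-250.1) = -500.2 kJ/mol
Combining the equations, ΔH_rxn = (1)·(-110.5) + (-3)·(-1273.3) + (2)·(-250.1) = 3209.2 kJ/mol

ΔH_rxn = 3209.2 kJ/mol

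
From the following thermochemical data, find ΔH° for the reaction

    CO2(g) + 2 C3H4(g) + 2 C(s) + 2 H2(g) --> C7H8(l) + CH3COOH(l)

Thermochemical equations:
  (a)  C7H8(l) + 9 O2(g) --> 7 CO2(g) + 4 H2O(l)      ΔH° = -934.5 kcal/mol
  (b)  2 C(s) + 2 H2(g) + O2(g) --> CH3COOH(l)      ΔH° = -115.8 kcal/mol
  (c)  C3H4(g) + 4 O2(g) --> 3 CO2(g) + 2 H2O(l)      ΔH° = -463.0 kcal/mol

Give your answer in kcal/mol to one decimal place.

(a) reversed (reverse to put C7H8(l) on the product side): +934.5 kcal/mol
(b) as written (CH3COOH(l) already on the product side): -115.8 kcal/mol
(c) × 2 (scale by 2 for the 2 C3H4(g)): (2)·(-463.0) = -926.0 kcal/mol
By Hess's law, ΔH° = (+934.5) + (-115.8) + (-926.0) = -107.3 kcal/mol

ΔH° = -107.3 kcal/mol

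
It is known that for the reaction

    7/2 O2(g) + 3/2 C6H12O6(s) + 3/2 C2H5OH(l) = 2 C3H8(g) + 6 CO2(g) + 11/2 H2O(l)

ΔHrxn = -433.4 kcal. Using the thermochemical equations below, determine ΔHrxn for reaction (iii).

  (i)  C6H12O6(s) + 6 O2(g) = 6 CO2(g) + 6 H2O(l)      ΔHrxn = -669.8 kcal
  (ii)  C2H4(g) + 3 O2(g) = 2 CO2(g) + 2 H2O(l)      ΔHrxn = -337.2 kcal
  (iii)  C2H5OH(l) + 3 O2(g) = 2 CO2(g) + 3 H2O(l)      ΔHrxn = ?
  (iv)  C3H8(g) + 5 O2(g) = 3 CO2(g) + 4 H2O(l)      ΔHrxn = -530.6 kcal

(i) × 3/2: (3/2)·(-669.8) = -1004.7 kcal
(ii): not needed.
(iii) × 3/2: contributes 3/2·x
(iv) reversed and × 2: (-2)·(-530.6) = +1061.2 kcal
-433.4 = (-1004.7) + (+1061.2) + 3/2·x
x = (-433.4 − (+56.5)) / (3/2) = -326.6 kcal

ΔHrxn = -326.6 kcal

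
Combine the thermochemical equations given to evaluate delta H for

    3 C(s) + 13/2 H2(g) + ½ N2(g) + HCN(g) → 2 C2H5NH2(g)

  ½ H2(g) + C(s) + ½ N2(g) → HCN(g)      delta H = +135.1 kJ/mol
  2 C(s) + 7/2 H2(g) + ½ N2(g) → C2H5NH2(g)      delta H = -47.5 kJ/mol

delta H = -230.1 kJ/mol

equation 1 reversed: -135.1 kJ/mol
equation 2 × 2: (2)·(-47.5) = -95.0 kJ/mol
Since enthalpy is a state function, delta H = (-1)·(+135.1) + (2)·(-47.5) = -230.1 kJ/mol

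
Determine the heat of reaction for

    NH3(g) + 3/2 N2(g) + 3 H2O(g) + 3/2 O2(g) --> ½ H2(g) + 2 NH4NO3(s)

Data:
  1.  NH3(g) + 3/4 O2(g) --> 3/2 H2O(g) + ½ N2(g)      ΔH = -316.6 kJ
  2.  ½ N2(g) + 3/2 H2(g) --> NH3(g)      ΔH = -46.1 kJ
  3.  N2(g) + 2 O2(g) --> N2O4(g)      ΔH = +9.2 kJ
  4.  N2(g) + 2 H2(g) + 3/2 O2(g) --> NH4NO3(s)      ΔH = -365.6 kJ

ΔH = 40.3 kJ

eq. 1 reversed and × 2: (-2)·(-316.6) = +633.2 kJ
eq. 2 reversed and × 3: (-3)·(-46.1) = +138.3 kJ
eq. 3: not needed.
eq. 4 × 2: (2)·(-365.6) = -731.2 kJ
Since enthalpy is a state function, ΔH = (+633.2) + (+138.3) + (-731.2) = 40.3 kJ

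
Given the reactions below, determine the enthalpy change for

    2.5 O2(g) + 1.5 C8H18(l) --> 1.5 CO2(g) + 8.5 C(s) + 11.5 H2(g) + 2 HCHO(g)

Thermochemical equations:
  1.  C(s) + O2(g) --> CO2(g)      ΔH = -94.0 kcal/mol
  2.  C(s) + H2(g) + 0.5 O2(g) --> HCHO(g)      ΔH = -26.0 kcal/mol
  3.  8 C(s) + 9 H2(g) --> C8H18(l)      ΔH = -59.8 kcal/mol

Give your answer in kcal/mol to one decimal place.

eq. 1 × 3/2: (3/2)·(-94.0) = -141.0 kcal/mol
eq. 2 × 2: (2)·(-26.0) = -52.0 kcal/mol
eq. 3 reversed and × 3/2: (-3/2)·(-59.8) = +89.7 kcal/mol
By Hess's law, ΔH = (-141.0) + (-52.0) + (+89.7) = -103.3 kcal/mol

ΔH = -103.3 kcal/mol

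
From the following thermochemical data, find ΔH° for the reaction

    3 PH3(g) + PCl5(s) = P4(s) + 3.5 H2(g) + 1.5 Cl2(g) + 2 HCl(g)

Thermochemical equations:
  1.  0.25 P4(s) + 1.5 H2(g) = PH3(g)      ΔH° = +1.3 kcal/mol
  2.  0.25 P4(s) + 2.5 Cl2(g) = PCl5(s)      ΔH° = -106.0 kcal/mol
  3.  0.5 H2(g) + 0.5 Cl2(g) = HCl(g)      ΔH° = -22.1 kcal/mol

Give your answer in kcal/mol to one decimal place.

ΔH° = 57.9 kcal/mol

eq. 1 reversed and × 3 (reverse to put PH3(g) on the reactant side; ×3 to match 3 PH3(g) in the target): (-3)·(+1.3) = -3.9 kcal/mol
eq. 2 reversed (reverse to put PCl5(s) on the reactant side): +106.0 kcal/mol
eq. 3 × 2 (scale by 2 for the 2 HCl(g)): (2)·(-22.1) = -44.2 kcal/mol
By Hess's law, ΔH° = (-3.9) + (+106.0) + (-44.2) = 57.9 kcal/mol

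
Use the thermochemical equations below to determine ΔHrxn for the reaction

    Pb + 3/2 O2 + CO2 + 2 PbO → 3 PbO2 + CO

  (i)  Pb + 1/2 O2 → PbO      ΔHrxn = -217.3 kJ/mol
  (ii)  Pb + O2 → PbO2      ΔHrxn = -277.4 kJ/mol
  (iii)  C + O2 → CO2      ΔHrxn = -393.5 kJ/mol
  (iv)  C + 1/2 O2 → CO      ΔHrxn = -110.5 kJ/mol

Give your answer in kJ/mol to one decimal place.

(i) reversed and × 2 (reverse to put PbO on the reactant side; ×2 to match 2 PbO in the target): (-2)·(-217.3) = +434.6 kJ/mol
(ii) × 3 (scale by 3 for the 3 PbO2): (3)·(-277.4) = -832.2 kJ/mol
(iii) reversed (reverse to put CO2 on the reactant side): +393.5 kJ/mol
(iv) as written (CO already on the product side): -110.5 kJ/mol
Since enthalpy is a state function, ΔHrxn = (+434.6) + (-832.2) + (+393.5) + (-110.5) = -114.6 kJ/mol

ΔHrxn = -114.6 kJ/mol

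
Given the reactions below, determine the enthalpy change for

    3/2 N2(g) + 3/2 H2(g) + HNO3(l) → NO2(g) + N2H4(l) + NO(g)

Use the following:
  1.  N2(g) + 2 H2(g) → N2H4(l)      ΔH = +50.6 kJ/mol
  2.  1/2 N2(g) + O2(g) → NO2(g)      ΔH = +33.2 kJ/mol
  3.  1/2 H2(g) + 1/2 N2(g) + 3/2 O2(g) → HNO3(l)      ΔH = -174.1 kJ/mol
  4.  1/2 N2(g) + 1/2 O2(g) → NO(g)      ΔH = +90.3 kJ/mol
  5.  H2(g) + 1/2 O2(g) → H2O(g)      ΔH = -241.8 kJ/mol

eq. 1 as written (N2H4(l) already on the product side): +50.6 kJ/mol
eq. 2 as written (NO2(g) already on the product side): +33.2 kJ/mol
eq. 3 reversed (HNO3(l) must end up as a reactant): +174.1 kJ/mol
eq. 4 as written (NO(g) already on the product side): +90.3 kJ/mol
eq. 5: not needed (H2O(g) appears nowhere else).
Combining the equations, ΔH = (+50.6) + (+33.2) + (+174.1) + (+90.3) = 348.2 kJ/mol

ΔH = 348.2 kJ/mol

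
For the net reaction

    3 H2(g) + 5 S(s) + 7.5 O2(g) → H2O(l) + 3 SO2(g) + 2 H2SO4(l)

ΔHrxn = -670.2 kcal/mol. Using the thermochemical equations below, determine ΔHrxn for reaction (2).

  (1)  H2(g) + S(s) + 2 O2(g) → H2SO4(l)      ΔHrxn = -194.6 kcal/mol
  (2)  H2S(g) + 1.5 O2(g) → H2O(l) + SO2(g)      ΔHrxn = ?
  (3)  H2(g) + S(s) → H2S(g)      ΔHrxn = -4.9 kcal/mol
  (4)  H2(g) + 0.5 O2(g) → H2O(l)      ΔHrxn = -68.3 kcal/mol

ΔHrxn = -134.3 kcal/mol

(1) × 2 (scale by 2 for the 2 H2SO4(l)): (2)·(-194.6) = -389.2 kcal/mol
(2) × 3 (scale by 3 for the 3 SO2(g)): contributes 3·x
(3) × 3: (3)·(-4.9) = -14.7 kcal/mol
(4) reversed and × 2: (-2)·(-68.3) = +136.6 kcal/mol
-670.2 = (-389.2) + (-14.7) + (+136.6) + 3·x
x = (-670.2 − (-267.3)) / (3) = -134.3 kcal/mol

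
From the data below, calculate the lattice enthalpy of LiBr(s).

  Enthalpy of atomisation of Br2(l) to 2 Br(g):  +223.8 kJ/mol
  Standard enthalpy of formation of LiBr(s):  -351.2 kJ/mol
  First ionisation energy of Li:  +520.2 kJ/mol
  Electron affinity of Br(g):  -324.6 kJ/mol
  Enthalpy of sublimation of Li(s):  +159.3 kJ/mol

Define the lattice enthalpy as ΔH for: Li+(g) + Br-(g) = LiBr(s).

U = -818.0 kJ/mol

ΔHf° = 1·ΔHsub + 1·(ΣIE) + 1/2·D(Br2) + 1·EA + U
-351.2 = 1·(+159.3) + 1·(+520.2) + 1/2·(+223.8) + 1·(-324.6) + U
U = -351.2 − (+466.8) = -818.0 kJ/mol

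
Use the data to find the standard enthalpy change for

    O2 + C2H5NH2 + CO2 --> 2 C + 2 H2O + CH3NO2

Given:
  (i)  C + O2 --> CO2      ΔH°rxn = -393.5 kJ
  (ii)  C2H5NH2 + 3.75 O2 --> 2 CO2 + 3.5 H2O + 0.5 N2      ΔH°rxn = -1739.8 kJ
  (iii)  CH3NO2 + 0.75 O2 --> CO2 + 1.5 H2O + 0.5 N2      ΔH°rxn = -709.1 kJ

ΔH°rxn = -243.7 kJ

(i) reversed and × 2: (-2)·(-393.5) = +787.0 kJ
(ii) as written: -1739.8 kJ
(iii) reversed: +709.1 kJ
ΔH°rxn = (+787.0) + (-1739.8) + (+709.1) = -243.7 kJ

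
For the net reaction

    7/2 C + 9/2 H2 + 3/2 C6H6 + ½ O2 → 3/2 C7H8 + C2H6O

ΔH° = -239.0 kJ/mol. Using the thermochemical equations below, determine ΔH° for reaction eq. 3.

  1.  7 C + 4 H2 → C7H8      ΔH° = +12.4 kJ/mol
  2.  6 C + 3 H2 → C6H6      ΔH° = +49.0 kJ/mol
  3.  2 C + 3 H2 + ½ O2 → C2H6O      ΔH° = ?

ΔH° = -184.1 kJ/mol

eq. 1 × 3/2: (3/2)·(+12.4) = +18.6 kJ/mol
eq. 2 reversed and × 3/2: (-3/2)·(+49.0) = -73.5 kJ/mol
eq. 3 as written: contributes x
-239.0 = (+18.6) + (-73.5) + x
x = (-239.0 − (-54.9)) / (1) = -184.1 kJ/mol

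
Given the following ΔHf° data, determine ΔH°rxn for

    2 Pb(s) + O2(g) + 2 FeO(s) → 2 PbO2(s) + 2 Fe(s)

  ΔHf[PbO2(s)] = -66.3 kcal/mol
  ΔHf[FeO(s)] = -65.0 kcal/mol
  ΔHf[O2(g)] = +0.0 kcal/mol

ΔH°rxn = -2.6 kcal/mol

ΔH°rxn = Σ nΔHf°(products) − Σ nΔHf°(reactants).
Products: 2·(-66.3) + 2·(+0.0) = -132.6
Reactants: 2·(+0.0) + 1·(+0.0) + 2·(-65.0) = -130.0
ΔH°rxn = (-132.6) − (-130.0) = -2.6 kcal/mol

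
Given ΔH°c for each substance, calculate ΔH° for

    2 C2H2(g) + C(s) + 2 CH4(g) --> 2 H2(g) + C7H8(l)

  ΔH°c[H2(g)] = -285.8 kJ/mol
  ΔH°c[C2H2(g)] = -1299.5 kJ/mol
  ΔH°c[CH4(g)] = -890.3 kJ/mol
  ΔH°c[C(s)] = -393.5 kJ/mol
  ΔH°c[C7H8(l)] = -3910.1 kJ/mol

ΔH° = -291.4 kJ/mol

Using ΔH = Σ nΔHc°(reactants) − Σ nΔHc°(products):
= [2·(-1299.5) + 1·(-393.5) + 2·(-890.3)] − [2·(-285.8) + 1·(-3910.1)]
= -291.4 kJ/mol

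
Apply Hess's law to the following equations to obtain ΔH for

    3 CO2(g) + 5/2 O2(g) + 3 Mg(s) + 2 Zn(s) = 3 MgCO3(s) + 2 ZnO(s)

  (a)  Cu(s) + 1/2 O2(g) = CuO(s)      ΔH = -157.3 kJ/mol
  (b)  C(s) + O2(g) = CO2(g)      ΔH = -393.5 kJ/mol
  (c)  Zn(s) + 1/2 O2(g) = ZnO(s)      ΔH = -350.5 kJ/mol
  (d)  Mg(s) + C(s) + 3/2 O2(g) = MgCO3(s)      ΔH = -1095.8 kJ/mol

(a): not needed (Cu(s) appears nowhere else).
(b) reversed and × 3 (reverse to put CO2(g) on the reactant side; ×3 to match 3 CO2(g) in the target): (-3)·(-393.5) = +1180.5 kJ/mol
(c) × 2 (×2 to match 2 ZnO(s) in the target): (2)·(-350.5) = -701.0 kJ/mol
(d) × 3 (scale by 3 for the 3 MgCO3(s)): (3)·(-1095.8) = -3287.4 kJ/mol
Combining the equations, ΔH = (-3)·(-393.5) + (2)·(-350.5) + (3)·(-1095.8) = -2807.9 kJ/mol

ΔH = -2807.9 kJ/mol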